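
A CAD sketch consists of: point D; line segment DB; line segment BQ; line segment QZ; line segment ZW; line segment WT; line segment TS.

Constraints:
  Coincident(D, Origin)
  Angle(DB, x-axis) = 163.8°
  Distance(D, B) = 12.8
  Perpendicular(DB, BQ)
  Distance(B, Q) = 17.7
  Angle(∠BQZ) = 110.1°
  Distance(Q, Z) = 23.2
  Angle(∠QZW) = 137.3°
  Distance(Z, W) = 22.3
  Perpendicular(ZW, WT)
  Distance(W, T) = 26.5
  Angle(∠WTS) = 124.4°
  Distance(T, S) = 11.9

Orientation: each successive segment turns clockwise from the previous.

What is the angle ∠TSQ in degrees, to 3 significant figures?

115°

D is at the origin; DB runs at 163.8° with length 12.8, so B = (-12.3, 3.57). DB is perpendicular to BQ, so BQ runs at 73.8°; with |BQ| = 17.7, Q = (-7.35, 20.6). ∠BQZ = 110.1° gives QZ at 3.90° from the x-axis; with |QZ| = 23.2, Z = (15.8, 22.1). ∠QZW = 137.3° gives ZW at -38.8° from the x-axis; with |ZW| = 22.3, W = (33.2, 8.17). ZW is perpendicular to WT, so WT runs at -129°; with |WT| = 26.5, T = (16.6, -12.5). ∠WTS = 124.4° gives TS at 176° from the x-axis; with |TS| = 11.9, S = (4.70, -11.6). Then cos ∠TSQ = ST·SQ / (|ST||SQ|), giving 115°.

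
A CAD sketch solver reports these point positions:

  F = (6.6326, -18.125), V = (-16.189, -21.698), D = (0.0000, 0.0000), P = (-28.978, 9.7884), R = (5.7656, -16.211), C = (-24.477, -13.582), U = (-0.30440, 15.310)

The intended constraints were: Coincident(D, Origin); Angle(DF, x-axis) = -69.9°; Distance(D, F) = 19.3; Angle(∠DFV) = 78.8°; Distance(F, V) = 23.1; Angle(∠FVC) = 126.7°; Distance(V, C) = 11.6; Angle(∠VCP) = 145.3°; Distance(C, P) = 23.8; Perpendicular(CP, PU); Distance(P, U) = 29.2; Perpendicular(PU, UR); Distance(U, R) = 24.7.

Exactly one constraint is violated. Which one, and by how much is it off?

Distance(U, R) = 24.7 — off by 7.40.

D = (0.00, 0.00) ✓; DF at -69.90° ✓; |DF| = 19.30 ✓; ∠DFV = 78.80° ✓; |FV| = 23.10 ✓; ∠FVC = 126.7° ✓; |VC| = 11.60 ✓; ∠VCP = 145.3° ✓; |CP| = 23.80 ✓; ∠(CP, PU) = 90.00° ✓; |PU| = 29.20 ✓; ∠(PU, UR) = 90.00° ✓; |UR| = 32.10 ✗.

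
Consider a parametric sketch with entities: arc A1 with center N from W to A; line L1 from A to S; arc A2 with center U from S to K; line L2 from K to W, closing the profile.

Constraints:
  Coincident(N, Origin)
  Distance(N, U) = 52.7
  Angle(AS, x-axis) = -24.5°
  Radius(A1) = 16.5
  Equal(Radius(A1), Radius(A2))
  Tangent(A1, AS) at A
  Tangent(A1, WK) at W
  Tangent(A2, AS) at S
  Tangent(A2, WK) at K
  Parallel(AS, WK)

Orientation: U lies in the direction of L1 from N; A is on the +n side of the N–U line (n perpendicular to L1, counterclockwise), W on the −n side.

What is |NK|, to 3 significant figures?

55.2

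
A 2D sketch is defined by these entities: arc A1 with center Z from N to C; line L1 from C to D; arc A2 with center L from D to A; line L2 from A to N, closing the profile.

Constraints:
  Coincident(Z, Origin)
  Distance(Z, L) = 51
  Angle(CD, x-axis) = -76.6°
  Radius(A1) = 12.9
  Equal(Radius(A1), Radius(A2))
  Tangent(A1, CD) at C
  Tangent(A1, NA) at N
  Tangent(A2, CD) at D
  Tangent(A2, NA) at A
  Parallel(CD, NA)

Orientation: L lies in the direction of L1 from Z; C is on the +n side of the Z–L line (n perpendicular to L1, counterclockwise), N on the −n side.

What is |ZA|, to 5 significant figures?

52.606

Tangency of A1 to both parallel lines with radius 12.9 puts C and N at Z ± 12.9·n: C = (12.549, 2.9895), N = (-12.549, -2.9895). Equal radii place D and A the same way about L: D = L + 12.9·n = (24.368, -46.622), A = L − 12.9·n = (-0.72967, -52.601). Then |ZA| = |A − Z| = 52.606.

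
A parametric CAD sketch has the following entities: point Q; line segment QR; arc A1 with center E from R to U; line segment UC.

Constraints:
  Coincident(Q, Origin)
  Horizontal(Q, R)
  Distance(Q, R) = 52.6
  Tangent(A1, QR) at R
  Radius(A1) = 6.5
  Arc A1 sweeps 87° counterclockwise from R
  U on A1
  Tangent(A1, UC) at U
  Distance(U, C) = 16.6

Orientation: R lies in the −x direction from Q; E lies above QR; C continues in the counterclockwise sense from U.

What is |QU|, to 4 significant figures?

46.52

Q is at the origin; Q and R share the same y with |QR| = 52.6 and R on the −x side, so R = (-52.60, 0.000). A1 meets QR tangentially, so ER is at right angles to QR, so E = R + (0, 6.5) = (-52.60, 6.500). On A1, R sits at bearing -90° from E; an 87° counterclockwise sweep puts U at bearing -3°, so U = E + 6.5·(cos -3°, sin -3°) = (-46.11, 6.160). Then |QU| = |U − Q| = 46.52.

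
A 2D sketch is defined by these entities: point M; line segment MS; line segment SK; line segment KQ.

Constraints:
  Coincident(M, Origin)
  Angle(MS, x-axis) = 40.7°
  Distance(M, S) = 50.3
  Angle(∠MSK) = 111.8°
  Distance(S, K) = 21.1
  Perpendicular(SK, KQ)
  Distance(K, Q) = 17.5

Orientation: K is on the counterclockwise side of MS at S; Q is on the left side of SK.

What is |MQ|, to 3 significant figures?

49.3

M is at the origin; MS runs at 40.7° with length 50.3, so S = 50.3·(cos 40.7°, sin 40.7°) = (38.1, 32.8). ∠MSK = 111.8°, so SK runs at 40.7° + (180° − 111.8°) = 109° from the x-axis; with |SK| = 21.1, K = S + 21.1·(cos 109°, sin 109°) = (31.3, 52.8). SK is perpendicular to KQ; with |KQ| = 17.5 on the left of SK, Q = K + 17.5·(-0.946, -0.324) = (14.7, 47.1). Then |MQ| = |Q − M| = 49.3.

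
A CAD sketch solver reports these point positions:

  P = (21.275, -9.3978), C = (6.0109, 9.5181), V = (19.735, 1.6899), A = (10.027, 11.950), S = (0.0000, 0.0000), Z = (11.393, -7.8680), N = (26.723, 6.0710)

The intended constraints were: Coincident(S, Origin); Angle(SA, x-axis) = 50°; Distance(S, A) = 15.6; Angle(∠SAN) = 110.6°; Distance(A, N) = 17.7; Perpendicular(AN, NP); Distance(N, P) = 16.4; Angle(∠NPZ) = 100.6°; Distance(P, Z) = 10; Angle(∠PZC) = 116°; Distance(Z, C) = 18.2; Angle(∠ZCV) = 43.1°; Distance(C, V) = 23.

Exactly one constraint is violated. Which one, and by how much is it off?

Distance(C, V) = 23 — off by 7.20.

S = (0.00, 0.00) ✓; SA at 50.00° ✓; |SA| = 15.60 ✓; ∠SAN = 110.6° ✓; |AN| = 17.70 ✓; ∠(AN, NP) = 90.00° ✓; |NP| = 16.40 ✓; ∠NPZ = 100.6° ✓; |PZ| = 10.00 ✓; ∠PZC = 116.0° ✓; |ZC| = 18.20 ✓; ∠ZCV = 43.10° ✓; |CV| = 15.80 ✗.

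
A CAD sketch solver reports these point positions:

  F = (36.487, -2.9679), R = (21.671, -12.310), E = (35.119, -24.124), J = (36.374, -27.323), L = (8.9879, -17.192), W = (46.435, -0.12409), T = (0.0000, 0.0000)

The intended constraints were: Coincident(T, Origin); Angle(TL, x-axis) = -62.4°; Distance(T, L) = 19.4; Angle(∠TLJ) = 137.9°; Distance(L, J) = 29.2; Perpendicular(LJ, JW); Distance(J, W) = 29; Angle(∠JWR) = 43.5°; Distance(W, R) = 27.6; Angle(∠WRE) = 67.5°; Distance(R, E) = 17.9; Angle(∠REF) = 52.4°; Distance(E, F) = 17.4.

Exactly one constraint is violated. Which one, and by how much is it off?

Distance(E, F) = 17.4 — off by 3.80.

T = (0.00, 0.00) ✓; TL at -62.40° ✓; |TL| = 19.40 ✓; ∠TLJ = 137.9° ✓; |LJ| = 29.20 ✓; ∠(LJ, JW) = 90.00° ✓; |JW| = 29.00 ✓; ∠JWR = 43.50° ✓; |WR| = 27.60 ✓; ∠WRE = 67.50° ✓; |RE| = 17.90 ✓; ∠REF = 52.40° ✓; |EF| = 21.20 ✗.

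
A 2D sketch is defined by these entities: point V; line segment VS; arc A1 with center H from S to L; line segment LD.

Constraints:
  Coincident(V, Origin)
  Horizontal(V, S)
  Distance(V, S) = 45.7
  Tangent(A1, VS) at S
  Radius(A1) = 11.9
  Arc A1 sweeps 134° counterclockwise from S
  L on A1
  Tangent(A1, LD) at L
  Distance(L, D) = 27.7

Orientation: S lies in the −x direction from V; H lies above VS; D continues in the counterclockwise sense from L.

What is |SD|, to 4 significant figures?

41.49

On A1, S sits at bearing -90° from H; a 134° counterclockwise sweep puts L at bearing 44°, so L = H + 11.9·(cos 44°, sin 44°) = (-37.14, 20.17). Tangency of A1 to LD means the radius HL is perpendicular to LD, so LD runs along (−sin 44°, cos 44°); with |LD| = 27.7, D = (-56.38, 40.09). Then |SD| = |D − S| = 41.49.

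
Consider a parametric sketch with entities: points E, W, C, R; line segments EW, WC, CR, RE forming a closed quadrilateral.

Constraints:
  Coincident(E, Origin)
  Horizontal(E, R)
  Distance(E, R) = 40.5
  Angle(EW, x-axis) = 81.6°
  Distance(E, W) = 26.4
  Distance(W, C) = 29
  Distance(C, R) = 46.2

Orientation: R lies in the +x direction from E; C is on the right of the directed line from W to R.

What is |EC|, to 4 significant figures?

5.823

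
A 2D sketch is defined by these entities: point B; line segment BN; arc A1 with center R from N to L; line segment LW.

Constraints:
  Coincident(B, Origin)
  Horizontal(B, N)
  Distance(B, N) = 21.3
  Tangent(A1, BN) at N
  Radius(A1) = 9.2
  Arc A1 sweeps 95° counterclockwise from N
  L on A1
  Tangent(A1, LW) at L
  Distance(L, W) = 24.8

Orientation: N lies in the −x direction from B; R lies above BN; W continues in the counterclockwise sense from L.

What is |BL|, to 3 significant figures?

15.7

Since A1 is tangent to BN there, RN ⟂ BN, so R = N + (0, 9.2) = (-21.3, 9.20). On A1, N sits at bearing -90° from R; a 95° counterclockwise sweep puts L at bearing 5°, so L = R + 9.2·(cos 5°, sin 5°) = (-12.1, 10.0). Then |BL| = |L − B| = 15.7.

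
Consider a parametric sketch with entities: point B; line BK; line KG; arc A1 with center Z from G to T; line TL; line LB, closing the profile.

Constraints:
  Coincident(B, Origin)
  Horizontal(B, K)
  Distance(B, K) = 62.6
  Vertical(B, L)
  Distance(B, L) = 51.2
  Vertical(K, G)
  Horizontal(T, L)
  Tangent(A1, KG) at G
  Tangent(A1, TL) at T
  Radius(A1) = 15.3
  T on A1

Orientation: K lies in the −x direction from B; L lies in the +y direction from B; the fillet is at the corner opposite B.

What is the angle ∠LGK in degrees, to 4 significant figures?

103.7°

B is at the origin; B and K share the same y with |BK| = 62.6 and K on the −x side, so K = (-62.60, 0.000). B and L share the same x with |BL| = 51.2 and L on the +y side, so L = (0.000, 51.20). The virtual corner opposite B is at (-62.60, 51.20). Since A1 is tangent to KG there, ZG ⟂ KG and A1 meets TL tangentially, so ZT is at right angles to TL, with radius 15.3, so the center Z sits 15.3 in from both sides at Z = (-47.30, 35.90). That places the tangent points at G = (-62.60, 35.90) on KG and T = (-47.30, 51.20) on TL. Then cos ∠LGK = GL·GK / (|GL||GK|), giving 103.7°.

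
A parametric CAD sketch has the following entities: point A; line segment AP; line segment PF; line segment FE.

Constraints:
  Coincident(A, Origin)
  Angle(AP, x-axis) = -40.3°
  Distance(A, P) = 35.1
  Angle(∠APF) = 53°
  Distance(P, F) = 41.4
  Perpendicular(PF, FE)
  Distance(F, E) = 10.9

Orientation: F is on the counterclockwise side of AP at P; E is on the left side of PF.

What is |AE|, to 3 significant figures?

26.5

A is at the origin; AP runs at -40.3° with length 35.1, so P = 35.1·(cos -40.3°, sin -40.3°) = (26.8, -22.7). ∠APF = 53.0°, so PF runs at -40.3° + (180° − 53.0°) = 86.7° from the x-axis; with |PF| = 41.4, F = P + 41.4·(cos 86.7°, sin 86.7°) = (29.2, 18.6). PF ⟂ FE; with |FE| = 10.9 on the left of PF, E = F + 10.9·(-0.998, 0.0576) = (18.3, 19.3). Then |AE| = |E − A| = 26.5.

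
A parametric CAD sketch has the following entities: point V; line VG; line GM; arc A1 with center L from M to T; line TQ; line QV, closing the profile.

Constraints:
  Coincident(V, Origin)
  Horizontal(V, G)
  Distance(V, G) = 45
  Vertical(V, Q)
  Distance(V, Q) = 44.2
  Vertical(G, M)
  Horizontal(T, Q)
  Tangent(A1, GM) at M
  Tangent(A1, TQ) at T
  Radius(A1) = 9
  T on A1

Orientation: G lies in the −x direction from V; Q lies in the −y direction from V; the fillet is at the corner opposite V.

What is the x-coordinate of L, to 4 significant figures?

-36.00

V and Q share the same x with |VQ| = 44.2 and Q on the −y side, so Q = (0.000, -44.20). The virtual corner opposite V is at (-45.00, -44.20). Tangency of A1 to GM means the radius LM is perpendicular to GM and the tangent condition forces LT to be normal to TQ, with radius 9.0, so the center L sits 9.0 in from both sides at L = (-36.00, -35.20). So L.x = -36.00.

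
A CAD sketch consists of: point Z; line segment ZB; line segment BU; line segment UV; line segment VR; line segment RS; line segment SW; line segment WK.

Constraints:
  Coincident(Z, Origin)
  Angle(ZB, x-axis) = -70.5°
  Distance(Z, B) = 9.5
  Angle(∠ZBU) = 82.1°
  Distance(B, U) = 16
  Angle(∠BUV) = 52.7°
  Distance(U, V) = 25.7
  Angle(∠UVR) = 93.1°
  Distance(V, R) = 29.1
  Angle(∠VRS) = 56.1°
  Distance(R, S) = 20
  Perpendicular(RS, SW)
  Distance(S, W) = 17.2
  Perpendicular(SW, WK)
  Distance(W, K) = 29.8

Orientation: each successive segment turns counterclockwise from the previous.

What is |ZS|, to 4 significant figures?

14.29

∠UVR = 93.1° gives VR at -118.4° from the x-axis; with |VR| = 29.1, R = (-19.70, -16.21). ∠VRS = 56.1° gives RS at 5.500° from the x-axis; with |RS| = 20.0, S = (0.2085, -14.29). Then |ZS| = |S − Z| = 14.29.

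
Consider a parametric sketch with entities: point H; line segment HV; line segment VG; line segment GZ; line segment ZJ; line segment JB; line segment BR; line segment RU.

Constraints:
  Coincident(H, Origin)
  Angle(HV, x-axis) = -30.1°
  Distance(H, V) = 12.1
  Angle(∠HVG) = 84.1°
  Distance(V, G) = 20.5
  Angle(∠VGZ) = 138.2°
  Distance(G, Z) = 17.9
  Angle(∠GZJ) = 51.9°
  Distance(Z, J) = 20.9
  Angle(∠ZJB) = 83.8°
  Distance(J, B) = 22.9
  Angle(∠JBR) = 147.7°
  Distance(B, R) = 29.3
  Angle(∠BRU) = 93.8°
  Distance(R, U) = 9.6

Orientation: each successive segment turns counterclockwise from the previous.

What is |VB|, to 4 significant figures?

13.77

∠GZJ = 51.9° gives ZJ at -124.3° from the x-axis; with |ZJ| = 20.9, J = (1.682, 12.43). ∠ZJB = 83.8° gives JB at -28.10° from the x-axis; with |JB| = 22.9, B = (21.88, 1.641). Then |VB| = |B − V| = 13.77.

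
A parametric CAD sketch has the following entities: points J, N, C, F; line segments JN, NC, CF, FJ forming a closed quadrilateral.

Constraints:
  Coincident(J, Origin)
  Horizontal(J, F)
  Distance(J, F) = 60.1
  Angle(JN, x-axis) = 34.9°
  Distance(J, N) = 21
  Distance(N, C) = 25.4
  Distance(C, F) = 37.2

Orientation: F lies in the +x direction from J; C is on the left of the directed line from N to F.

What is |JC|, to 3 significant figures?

46.3

J is at the origin; JF is horizontal with |JF| = 60.1 and F in +x, so F = (60.1, 0). JN runs at 34.9° with |JN| = 21.0, so N = (17.2, 12.0). C is determined by |NC| = 25.4 and |CF| = 37.2 together: it lies at the intersection of circle(N, 25.4) and circle(F, 37.2). With |NF| = 44.5, the foot of the radical line on NF is 14.0 from N and the perpendicular offset is √(25.4² − 14.0²) = 21.2. Taking the left-of-NF solution: C = (36.4, 28.7).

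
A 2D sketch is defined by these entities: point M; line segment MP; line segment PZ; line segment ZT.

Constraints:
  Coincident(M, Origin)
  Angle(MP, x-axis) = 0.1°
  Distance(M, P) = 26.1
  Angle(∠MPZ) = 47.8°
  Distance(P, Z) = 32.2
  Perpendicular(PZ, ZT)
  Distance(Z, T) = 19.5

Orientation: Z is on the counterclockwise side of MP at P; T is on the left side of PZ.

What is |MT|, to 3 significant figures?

14.7

∠MPZ = 47.8°, so PZ runs at 0.1° + (180° − 47.8°) = 132° from the x-axis; with |PZ| = 32.2, Z = P + 32.2·(cos 132°, sin 132°) = (4.43, 23.9). PZ ⟂ ZT; with |ZT| = 19.5 on the left of PZ, T = Z + 19.5·(-0.740, -0.673) = (-9.99, 10.7). Then |MT| = |T − M| = 14.7.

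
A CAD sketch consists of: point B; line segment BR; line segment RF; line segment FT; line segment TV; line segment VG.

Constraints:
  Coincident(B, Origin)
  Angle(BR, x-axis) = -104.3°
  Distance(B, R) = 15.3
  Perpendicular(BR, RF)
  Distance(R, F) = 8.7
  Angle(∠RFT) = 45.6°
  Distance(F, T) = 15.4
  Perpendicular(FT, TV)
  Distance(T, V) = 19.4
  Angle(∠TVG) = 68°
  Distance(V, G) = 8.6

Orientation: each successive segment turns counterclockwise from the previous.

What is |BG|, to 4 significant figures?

22.78

B is at the origin; BR runs at -104.3° with length 15.3, so R = (-3.779, -14.83). BR ⟂ RF, so RF runs at -14.30°; with |RF| = 8.7, F = (4.651, -16.97). ∠RFT = 45.6° gives FT at 120.1° from the x-axis; with |FT| = 15.4, T = (-3.072, -3.652). FT ⟂ TV, so TV runs at -149.9°; with |TV| = 19.4, V = (-19.86, -13.38). ∠TVG = 68.0° gives VG at -37.90° from the x-axis; with |VG| = 8.6, G = (-13.07, -18.66). Then |BG| = |G − B| = 22.78.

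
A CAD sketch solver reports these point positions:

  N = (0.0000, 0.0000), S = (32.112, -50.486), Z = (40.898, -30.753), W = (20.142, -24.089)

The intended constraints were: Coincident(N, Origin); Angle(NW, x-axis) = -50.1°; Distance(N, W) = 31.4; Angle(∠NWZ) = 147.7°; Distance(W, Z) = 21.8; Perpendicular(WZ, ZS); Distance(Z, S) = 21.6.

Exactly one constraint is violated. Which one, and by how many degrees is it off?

Perpendicular(WZ, ZS) — off by 6.20°.

N = (0.00, 0.00) ✓; NW at -50.10° ✓; |NW| = 31.40 ✓; ∠NWZ = 147.7° ✓; |WZ| = 21.80 ✓; ∠(WZ, ZS) = 96.20° ✗; |ZS| = 21.60 ✓.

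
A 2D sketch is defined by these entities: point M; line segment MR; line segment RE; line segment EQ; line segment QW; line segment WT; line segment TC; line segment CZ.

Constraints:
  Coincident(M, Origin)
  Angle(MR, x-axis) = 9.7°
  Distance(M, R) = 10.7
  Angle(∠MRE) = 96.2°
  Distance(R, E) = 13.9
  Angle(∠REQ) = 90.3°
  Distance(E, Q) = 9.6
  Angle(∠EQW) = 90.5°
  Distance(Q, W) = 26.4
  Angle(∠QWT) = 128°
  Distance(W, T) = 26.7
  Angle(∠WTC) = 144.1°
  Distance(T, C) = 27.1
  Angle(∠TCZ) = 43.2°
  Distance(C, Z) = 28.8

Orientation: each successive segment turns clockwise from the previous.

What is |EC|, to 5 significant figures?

58.416

∠QWT = 128.0° gives WT at 54.700° from the x-axis; with |WT| = 26.7, T = (12.979, 32.834). ∠WTC = 144.1° gives TC at 18.800° from the x-axis; with |TC| = 27.1, C = (38.633, 41.567). Then |EC| = |C − E| = 58.416.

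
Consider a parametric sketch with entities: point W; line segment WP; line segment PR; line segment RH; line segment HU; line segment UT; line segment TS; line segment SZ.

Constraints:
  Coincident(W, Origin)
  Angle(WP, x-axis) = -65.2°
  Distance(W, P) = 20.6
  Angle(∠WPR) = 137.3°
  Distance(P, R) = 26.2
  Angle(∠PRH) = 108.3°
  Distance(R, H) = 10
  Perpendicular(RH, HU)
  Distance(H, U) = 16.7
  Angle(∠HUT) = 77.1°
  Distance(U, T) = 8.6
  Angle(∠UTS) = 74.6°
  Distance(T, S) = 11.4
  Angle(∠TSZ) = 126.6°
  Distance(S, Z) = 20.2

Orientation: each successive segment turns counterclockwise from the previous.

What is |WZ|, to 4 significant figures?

49.62

∠UTS = 74.6° gives TS at -12.50° from the x-axis; with |TS| = 11.4, S = (33.84, -20.31). ∠TSZ = 126.6° gives SZ at 40.90° from the x-axis; with |SZ| = 20.2, Z = (49.11, -7.086). Then |WZ| = |Z − W| = 49.62.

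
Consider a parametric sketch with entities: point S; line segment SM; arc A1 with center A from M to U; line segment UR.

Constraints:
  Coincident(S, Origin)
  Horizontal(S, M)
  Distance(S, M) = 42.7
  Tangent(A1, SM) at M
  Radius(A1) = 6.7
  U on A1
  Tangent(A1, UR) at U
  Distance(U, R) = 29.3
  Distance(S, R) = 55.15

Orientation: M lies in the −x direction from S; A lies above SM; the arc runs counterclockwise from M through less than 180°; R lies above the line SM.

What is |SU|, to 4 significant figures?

36.95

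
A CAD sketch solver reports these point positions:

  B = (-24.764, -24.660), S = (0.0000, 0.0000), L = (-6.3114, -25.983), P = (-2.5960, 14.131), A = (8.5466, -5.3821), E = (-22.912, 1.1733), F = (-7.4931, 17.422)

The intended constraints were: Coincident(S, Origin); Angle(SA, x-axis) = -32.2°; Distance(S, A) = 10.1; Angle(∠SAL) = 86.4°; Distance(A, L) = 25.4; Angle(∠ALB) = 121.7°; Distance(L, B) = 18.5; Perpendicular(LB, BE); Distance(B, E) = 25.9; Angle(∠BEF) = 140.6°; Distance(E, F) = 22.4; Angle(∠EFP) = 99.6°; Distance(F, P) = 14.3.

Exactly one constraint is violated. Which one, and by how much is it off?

Distance(F, P) = 14.3 — off by 8.40.

S = (0.00, 0.00) ✓; SA at -32.20° ✓; |SA| = 10.10 ✓; ∠SAL = 86.40° ✓; |AL| = 25.40 ✓; ∠ALB = 121.7° ✓; |LB| = 18.50 ✓; ∠(LB, BE) = 90.00° ✓; |BE| = 25.90 ✓; ∠BEF = 140.6° ✓; |EF| = 22.40 ✓; ∠EFP = 99.60° ✓; |FP| = 5.900 ✗.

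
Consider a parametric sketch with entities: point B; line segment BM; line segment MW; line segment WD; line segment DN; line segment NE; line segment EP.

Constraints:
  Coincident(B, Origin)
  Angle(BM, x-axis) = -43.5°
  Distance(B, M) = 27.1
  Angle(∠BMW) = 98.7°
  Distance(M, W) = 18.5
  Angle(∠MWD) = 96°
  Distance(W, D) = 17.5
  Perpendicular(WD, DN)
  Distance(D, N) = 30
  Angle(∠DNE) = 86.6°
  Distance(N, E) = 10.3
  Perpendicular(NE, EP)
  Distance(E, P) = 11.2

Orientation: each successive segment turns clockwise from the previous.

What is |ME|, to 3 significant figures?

14.3

B is at the origin; BM runs at -43.5° with length 27.1, so M = (19.7, -18.7). ∠BMW = 98.7° gives MW at -125° from the x-axis; with |MW| = 18.5, W = (9.10, -33.8). ∠MWD = 96.0° gives WD at 151° from the x-axis; with |WD| = 17.5, D = (-6.24, -25.4). The perpendicularity gives DN at right angles to WD, so DN runs at 61.2°; with |DN| = 30.0, N = (8.22, 0.874). ∠DNE = 86.6° gives NE at -32.2° from the x-axis; with |NE| = 10.3, E = (16.9, -4.61). Then |ME| = |E − M| = 14.3.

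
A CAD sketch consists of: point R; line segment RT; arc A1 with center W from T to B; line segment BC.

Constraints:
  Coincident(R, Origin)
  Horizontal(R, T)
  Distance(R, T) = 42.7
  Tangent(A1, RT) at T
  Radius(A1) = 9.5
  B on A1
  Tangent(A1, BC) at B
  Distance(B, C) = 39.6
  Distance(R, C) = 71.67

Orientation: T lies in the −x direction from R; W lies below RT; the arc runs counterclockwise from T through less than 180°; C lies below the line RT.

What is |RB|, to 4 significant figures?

53.06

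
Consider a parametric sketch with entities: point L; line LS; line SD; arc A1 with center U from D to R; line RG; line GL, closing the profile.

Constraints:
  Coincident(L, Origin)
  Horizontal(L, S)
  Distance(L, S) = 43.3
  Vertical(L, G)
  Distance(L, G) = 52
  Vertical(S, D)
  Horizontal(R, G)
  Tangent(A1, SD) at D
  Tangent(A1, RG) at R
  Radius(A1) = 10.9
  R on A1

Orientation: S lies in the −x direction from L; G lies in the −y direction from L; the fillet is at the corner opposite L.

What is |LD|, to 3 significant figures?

59.7

L is at the origin; L and S share the same y with |LS| = 43.3 and S on the −x side, so S = (-43.3, 0.00). LG is vertical with |LG| = 52.0 and G on the −y side, so G = (0.00, -52.0). The virtual corner opposite L is at (-43.3, -52.0). Since A1 is tangent to SD there, UD ⟂ SD and since A1 is tangent to RG there, UR ⟂ RG, with radius 10.9, so the center U sits 10.9 in from both sides at U = (-32.4, -41.1). That places the tangent points at D = (-43.3, -41.1) on SD and R = (-32.4, -52.0) on RG. Then |LD| = |D − L| = 59.7.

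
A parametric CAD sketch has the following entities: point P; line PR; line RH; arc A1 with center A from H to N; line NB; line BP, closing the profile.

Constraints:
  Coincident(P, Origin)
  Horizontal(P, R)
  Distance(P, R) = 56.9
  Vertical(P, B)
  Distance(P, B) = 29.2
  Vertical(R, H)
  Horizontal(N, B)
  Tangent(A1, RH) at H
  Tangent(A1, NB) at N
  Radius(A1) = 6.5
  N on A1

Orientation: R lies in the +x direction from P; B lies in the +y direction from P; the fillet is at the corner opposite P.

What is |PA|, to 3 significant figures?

55.3

P and B share the same x with |PB| = 29.2 and B on the +y side, so B = (0.00, 29.2). The virtual corner opposite P is at (56.9, 29.2). A1 meets RH tangentially, so AH is at right angles to RH and tangency of A1 to NB means the radius AN is perpendicular to NB, with radius 6.5, so the center A sits 6.5 in from both sides at A = (50.4, 22.7). Then |PA| = |A − P| = 55.3.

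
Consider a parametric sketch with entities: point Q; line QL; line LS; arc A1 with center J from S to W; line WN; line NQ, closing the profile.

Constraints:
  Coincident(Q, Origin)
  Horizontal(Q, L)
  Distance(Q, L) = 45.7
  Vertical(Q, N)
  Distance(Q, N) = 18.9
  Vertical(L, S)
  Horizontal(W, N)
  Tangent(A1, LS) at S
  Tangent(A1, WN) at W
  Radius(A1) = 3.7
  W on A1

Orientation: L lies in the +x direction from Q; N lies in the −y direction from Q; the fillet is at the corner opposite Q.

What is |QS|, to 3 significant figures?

48.2

Q is at the origin; QL is horizontal with |QL| = 45.7 and L on the +x side, so L = (45.7, 0.00). Q and N share the same x with |QN| = 18.9 and N on the −y side, so N = (0.00, -18.9). The virtual corner opposite Q is at (45.7, -18.9). Since A1 is tangent to LS there, JS ⟂ LS and tangency of A1 to WN means the radius JW is perpendicular to WN, with radius 3.7, so the center J sits 3.7 in from both sides at J = (42.0, -15.2). That places the tangent points at S = (45.7, -15.2) on LS and W = (42.0, -18.9) on WN. Then |QS| = |S − Q| = 48.2.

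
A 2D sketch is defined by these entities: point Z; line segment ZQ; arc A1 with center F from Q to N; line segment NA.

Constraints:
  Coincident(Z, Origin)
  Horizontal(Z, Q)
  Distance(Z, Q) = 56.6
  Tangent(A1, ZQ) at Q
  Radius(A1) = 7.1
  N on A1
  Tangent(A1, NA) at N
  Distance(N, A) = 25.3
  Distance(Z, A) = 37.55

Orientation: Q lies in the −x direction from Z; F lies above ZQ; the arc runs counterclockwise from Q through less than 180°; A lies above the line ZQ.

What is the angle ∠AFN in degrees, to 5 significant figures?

74.324°

Checks: ∠(FQ, QZ) = 90.00° ✓; |FQ| = 7.100 ✓; |FN| = 7.100 ✓; ∠(FN, NA) = 90.00° ✓; |NA| = 25.30 ✓; |ZA| = 37.55 ✓.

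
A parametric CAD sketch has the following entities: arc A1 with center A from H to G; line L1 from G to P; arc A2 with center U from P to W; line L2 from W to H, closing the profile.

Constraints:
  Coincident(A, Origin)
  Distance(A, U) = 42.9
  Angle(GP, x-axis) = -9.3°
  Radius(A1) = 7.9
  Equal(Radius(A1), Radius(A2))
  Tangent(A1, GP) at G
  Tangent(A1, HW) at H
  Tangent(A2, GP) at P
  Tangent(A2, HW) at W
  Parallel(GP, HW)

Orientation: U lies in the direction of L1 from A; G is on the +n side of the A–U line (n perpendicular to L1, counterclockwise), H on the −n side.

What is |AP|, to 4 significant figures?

43.62

The slot axis is L1's direction at -9.3°, so u = (cos -9.3°, sin -9.3°) = (0.9869, -0.1616) and n = (−sin -9.3°, cos -9.3°) = (0.1616, 0.9869). A is at the origin and U lies 42.9 along u from A, so U = 42.9·u = (42.34, -6.933). Tangency of A1 to both parallel lines with radius 7.9 puts G and H at A ± 7.9·n: G = (1.277, 7.796), H = (-1.277, -7.796). Equal radii place P and W the same way about U: P = U + 7.9·n = (43.61, 0.8634), W = U − 7.9·n = (41.06, -14.73). Then |AP| = |P − A| = 43.62.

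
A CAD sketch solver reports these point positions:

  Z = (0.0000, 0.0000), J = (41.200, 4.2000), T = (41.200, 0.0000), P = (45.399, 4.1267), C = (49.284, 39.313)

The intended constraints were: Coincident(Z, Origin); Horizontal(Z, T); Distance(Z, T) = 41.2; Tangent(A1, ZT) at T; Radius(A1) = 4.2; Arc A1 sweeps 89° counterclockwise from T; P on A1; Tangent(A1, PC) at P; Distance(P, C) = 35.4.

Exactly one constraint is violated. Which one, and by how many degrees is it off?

Tangent(A1, PC) at P — off by 5.30°.

Z = (0.00, 0.00) ✓; Z.y = 0.00, T.y = 0.00 ✓; |ZT| = 41.20 ✓; ∠(JT, TZ) = 90.00° ✓; |JT| = 4.200 ✓; bearing(J→P) − bearing(J→T) = 89.00° ✓; |JP| = 4.200 ✓; ∠(JP, PC) = 95.30° ✗; |PC| = 35.40 ✓.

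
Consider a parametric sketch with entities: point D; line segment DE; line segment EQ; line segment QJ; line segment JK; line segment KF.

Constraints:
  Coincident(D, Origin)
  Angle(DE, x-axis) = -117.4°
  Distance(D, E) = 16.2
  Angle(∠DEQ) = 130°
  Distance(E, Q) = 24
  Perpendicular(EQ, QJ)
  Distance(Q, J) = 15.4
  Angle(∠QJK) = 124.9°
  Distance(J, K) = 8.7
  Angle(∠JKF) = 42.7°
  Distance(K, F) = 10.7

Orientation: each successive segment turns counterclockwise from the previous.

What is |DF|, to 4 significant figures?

29.68

D is at the origin; DE runs at -117.4° with length 16.2, so E = (-7.455, -14.38). ∠DEQ = 130.0° gives EQ at -67.40° from the x-axis; with |EQ| = 24.0, Q = (1.768, -36.54). EQ is perpendicular to QJ, so QJ runs at 22.60°; with |QJ| = 15.4, J = (15.99, -30.62). ∠QJK = 124.9° gives JK at 77.70° from the x-axis; with |JK| = 8.7, K = (17.84, -22.12). ∠JKF = 42.7° gives KF at -145.0° from the x-axis; with |KF| = 10.7, F = (9.074, -28.26). Then |DF| = |F − D| = 29.68.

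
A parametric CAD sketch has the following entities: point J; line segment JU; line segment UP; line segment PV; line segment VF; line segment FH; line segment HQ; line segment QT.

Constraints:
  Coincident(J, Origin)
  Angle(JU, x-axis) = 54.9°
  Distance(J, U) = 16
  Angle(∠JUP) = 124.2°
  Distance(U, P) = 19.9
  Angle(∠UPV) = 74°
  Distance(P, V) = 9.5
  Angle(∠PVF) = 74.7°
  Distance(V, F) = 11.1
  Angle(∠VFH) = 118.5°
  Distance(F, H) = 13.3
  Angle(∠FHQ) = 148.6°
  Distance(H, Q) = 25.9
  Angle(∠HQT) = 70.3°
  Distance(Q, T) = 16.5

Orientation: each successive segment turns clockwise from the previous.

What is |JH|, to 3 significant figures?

29.0

J is at the origin; JU runs at 54.9° with length 16.0, so U = (9.20, 13.1). ∠JUP = 124.2° gives UP at -0.900° from the x-axis; with |UP| = 19.9, P = (29.1, 12.8). ∠UPV = 74.0° gives PV at -107° from the x-axis; with |PV| = 9.5, V = (26.3, 3.69). ∠PVF = 74.7° gives VF at 148° from the x-axis; with |VF| = 11.1, F = (16.9, 9.60). ∠VFH = 118.5° gives FH at 86.3° from the x-axis; with |FH| = 13.3, H = (17.8, 22.9). Then |JH| = |H − J| = 29.0.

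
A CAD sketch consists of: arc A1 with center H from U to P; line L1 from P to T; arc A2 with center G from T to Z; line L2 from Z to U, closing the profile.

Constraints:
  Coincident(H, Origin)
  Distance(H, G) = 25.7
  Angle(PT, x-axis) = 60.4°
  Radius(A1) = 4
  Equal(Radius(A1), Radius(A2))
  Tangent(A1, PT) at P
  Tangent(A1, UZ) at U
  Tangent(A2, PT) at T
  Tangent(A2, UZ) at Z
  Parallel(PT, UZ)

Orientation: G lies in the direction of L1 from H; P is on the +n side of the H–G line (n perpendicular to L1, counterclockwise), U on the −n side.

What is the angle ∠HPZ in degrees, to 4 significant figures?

72.71°

Tangency of A1 to both parallel lines with radius 4.0 puts P and U at H ± 4.0·n: P = (-3.478, 1.976), U = (3.478, -1.976). Equal radii place T and Z the same way about G: T = G + 4.0·n = (9.216, 24.32), Z = G − 4.0·n = (16.17, 20.37). Then cos ∠HPZ = PH·PZ / (|PH||PZ|), giving 72.71°.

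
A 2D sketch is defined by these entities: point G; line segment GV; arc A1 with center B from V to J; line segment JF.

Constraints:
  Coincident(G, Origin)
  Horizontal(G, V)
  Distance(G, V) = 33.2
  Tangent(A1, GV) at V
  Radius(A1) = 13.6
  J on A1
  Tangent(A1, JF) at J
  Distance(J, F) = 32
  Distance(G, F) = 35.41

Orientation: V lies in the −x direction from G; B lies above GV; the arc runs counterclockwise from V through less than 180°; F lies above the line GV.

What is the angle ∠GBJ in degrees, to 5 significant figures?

6.8374°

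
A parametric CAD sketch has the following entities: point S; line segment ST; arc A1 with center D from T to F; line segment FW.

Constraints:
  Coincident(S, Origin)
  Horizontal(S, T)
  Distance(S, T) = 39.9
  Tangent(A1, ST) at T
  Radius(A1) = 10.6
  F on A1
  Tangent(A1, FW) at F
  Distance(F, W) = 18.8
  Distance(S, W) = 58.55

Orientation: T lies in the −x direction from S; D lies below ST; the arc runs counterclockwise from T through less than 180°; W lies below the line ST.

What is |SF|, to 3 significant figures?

51.6

Checks: |DF| = 10.60 ✓; ∠(DF, FW) = 90.00° ✓; |FW| = 18.80 ✓; |SW| = 58.55 ✓.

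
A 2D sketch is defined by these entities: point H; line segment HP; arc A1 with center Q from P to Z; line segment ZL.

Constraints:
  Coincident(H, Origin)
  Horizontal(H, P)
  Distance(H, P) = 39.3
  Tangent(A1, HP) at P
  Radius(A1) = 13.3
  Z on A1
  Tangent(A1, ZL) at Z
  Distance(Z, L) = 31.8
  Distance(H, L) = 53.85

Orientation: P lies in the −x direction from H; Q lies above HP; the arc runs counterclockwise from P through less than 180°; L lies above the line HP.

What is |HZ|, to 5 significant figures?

29.642

H is at the origin; H and P share the same y with |HP| = 39.3 and P on the −x side, so P = (-39.300, 0.0000). Tangency of A1 to HP means the radius QP is perpendicular to HP, so Q = P + (0, 13.3) = (-39.300, 13.300). Since QZ ⟂ ZL (tangency), |QL| = √(13.3² + 31.8²) = 34.469 regardless of where Z sits on A1. So L lies on both circle(H, 53.85) and circle(Q, 34.469); the above-HP intersection is L = (-28.140, 45.913). Z is the foot of the tangent from L: Z = (-26.029, 14.183).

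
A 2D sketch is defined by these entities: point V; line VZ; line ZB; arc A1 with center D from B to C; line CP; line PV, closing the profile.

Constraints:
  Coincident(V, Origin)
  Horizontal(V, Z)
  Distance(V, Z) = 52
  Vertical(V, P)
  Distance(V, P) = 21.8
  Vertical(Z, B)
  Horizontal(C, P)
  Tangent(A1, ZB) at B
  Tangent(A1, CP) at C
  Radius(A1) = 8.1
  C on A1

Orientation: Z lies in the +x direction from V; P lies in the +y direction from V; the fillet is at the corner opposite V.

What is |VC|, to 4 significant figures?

49.01

V is at the origin; V and Z share the same y with |VZ| = 52.0 and Z on the +x side, so Z = (52.00, 0.000). VP is vertical with |VP| = 21.8 and P on the +y side, so P = (0.000, 21.80). The virtual corner opposite V is at (52.00, 21.80). Since A1 is tangent to ZB there, DB ⟂ ZB and the tangent condition forces DC to be normal to CP, with radius 8.1, so the center D sits 8.1 in from both sides at D = (43.90, 13.70). That places the tangent points at B = (52.00, 13.70) on ZB and C = (43.90, 21.80) on CP. Then |VC| = |C − V| = 49.01.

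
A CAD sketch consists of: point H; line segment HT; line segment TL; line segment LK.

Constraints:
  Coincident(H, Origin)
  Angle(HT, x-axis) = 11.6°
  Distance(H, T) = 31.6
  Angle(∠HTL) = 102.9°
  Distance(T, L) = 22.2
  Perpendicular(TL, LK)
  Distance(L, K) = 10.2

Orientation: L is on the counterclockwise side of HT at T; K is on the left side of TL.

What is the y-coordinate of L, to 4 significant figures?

28.55

H is at the origin; HT runs at 11.6° with length 31.6, so T = 31.6·(cos 11.6°, sin 11.6°) = (30.95, 6.354). ∠HTL = 102.9°, so TL runs at 11.6° + (180° − 102.9°) = 88.70° from the x-axis; with |TL| = 22.2, L = T + 22.2·(cos 88.70°, sin 88.70°) = (31.46, 28.55). So L.y = 28.55.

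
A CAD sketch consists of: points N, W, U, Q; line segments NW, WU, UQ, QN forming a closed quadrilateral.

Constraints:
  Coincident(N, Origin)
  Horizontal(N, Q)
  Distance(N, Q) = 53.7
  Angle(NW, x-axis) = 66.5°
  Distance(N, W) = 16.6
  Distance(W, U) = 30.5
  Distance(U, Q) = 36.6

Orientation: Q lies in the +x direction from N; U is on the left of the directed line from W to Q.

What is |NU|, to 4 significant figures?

44.89

Checks: |WU| = 30.50 ✓; |UQ| = 36.60 ✓.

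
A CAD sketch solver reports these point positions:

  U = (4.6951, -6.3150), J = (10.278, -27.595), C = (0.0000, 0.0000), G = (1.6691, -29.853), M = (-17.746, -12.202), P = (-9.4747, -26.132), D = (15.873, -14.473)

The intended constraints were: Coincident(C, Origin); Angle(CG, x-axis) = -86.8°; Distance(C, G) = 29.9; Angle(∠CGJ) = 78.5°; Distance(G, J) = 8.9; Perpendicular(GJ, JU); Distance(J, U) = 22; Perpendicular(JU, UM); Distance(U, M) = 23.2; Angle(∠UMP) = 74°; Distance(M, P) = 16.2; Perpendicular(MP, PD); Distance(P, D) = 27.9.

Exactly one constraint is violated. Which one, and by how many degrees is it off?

Perpendicular(MP, PD) — off by 6.00°.

C = (0.00, 0.00) ✓; CG at -86.80° ✓; |CG| = 29.90 ✓; ∠CGJ = 78.50° ✓; |GJ| = 8.900 ✓; ∠(GJ, JU) = 90.00° ✓; |JU| = 22.00 ✓; ∠(JU, UM) = 90.00° ✓; |UM| = 23.20 ✓; ∠UMP = 74.00° ✓; |MP| = 16.20 ✓; ∠(MP, PD) = 84.00° ✗; |PD| = 27.90 ✓.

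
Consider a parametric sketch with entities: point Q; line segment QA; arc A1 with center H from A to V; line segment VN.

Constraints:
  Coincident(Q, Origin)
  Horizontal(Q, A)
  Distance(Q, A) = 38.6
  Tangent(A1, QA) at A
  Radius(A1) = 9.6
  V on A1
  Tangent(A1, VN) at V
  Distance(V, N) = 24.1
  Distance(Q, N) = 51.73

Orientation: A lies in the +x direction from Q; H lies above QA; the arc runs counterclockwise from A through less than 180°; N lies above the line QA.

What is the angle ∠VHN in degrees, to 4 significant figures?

68.28°

Q is at the origin; Q and A share the same y with |QA| = 38.6 and A on the +x side, so A = (38.60, 0.000). Tangency of A1 to QA means the radius HA is perpendicular to QA, so H = A + (0, 9.6) = (38.60, 9.600). Since HV ⟂ VN (tangency), |HN| = √(9.6² + 24.1²) = 25.94 regardless of where V sits on A1. So N lies on both circle(Q, 51.73) and circle(H, 25.94); the above-QA intersection is N = (37.61, 35.52). V is the foot of the tangent from N: V = (47.38, 13.49).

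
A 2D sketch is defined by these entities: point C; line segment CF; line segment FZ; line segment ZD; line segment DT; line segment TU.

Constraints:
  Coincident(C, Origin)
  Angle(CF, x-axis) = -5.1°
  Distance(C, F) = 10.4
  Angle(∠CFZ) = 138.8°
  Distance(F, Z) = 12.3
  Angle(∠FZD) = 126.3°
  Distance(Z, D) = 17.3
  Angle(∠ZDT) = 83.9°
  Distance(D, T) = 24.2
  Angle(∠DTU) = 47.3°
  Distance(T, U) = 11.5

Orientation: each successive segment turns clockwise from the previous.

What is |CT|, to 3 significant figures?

21.5

∠FZD = 126.3° gives ZD at -100° from the x-axis; with |ZD| = 17.3, D = (15.9, -26.9). ∠ZDT = 83.9° gives DT at 164° from the x-axis; with |DT| = 24.2, T = (-7.40, -20.1). Then |CT| = |T − C| = 21.5.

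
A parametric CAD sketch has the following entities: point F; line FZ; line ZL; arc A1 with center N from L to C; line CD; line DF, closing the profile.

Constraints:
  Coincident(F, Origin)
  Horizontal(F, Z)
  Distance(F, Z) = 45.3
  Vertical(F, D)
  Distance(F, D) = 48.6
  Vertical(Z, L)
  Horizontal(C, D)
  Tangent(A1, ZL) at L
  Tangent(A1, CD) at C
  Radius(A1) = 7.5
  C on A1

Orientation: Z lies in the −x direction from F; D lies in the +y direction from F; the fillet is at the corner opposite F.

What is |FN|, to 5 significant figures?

55.840

F is at the origin; FZ is horizontal with |FZ| = 45.3 and Z on the −x side, so Z = (-45.300, 0.0000). F and D share the same x with |FD| = 48.6 and D on the +y side, so D = (0.0000, 48.600). The virtual corner opposite F is at (-45.300, 48.600). Tangency of A1 to ZL means the radius NL is perpendicular to ZL and the tangent condition forces NC to be normal to CD, with radius 7.5, so the center N sits 7.5 in from both sides at N = (-37.800, 41.100). Then |FN| = |N − F| = 55.840.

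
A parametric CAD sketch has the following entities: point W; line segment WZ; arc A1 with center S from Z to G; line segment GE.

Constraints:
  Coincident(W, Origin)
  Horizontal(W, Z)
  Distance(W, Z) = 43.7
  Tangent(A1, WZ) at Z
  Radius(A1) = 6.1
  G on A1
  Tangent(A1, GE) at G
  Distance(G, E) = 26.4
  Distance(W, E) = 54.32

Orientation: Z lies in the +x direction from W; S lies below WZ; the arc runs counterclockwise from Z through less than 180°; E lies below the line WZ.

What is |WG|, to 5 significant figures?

38.427

Checks: |SG| = 6.100 ✓; ∠(SG, GE) = 90.00° ✓; |GE| = 26.40 ✓; |WE| = 54.32 ✓.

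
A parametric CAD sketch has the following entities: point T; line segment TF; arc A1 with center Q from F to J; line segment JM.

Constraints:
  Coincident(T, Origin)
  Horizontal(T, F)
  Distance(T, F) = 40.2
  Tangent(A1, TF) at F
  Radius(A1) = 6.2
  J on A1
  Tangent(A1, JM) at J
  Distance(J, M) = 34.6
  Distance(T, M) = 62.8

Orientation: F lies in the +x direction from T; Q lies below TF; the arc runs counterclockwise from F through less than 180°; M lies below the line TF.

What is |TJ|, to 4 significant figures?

35.56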